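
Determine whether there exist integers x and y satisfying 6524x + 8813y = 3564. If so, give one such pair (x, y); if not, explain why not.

No, no such integers exist.

gcd(6524, 8813) = 7, so every integer of the form 6524x + 8813y is a multiple of 7.
But 3564 is not a multiple of 7 (it leaves remainder 1).
Therefore 6524x + 8813y = 3564 has no solution in integers.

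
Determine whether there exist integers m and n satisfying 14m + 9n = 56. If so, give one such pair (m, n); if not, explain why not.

14 and 9 are coprime, so 14m + 9n ranges over all of ℤ.
Dividing repeatedly: 14 = 1·9 + 5, 9 = 1·5 + 4, 5 = 1·4 + 1, 4 = 4·1 + 0.
Unwinding: 1 = 5 − 1·4 = 5 − (9 − 1·5) = −9 + 2·5 = −9 + 2·(14 − 1·9) = 2·14 − 3·9, i.e. 14·2 + 9·(-3) = 1.
Scaling by 56 gives the particular solution (m, n) = (112, -168).
The general solution is m = 112 + 9k, n = -168 − 14k; taking k = -12 gives the smaller pair m = 4, n = 0.
Indeed 14·4 + 9·0 = 56 + 0 = 56.

m = 4, n = 0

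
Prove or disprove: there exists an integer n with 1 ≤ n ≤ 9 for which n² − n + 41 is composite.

The values for n = 1, 2, …, 9 are 41, 43, 47, 53, 61, 71, 83, 97, 113, and each of these is prime.
So no value in the range makes the expression composite.

No such integer n in that range exists.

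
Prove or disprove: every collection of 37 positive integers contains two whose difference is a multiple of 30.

Partition the integers by their residue mod 30; there are 30 classes.
Placing 37 integers into 30 classes, some class receives at least two — say a and b.
Then a ≡ b (mod 30), i.e. 30 ∣ (a − b).

Yes, this is always true.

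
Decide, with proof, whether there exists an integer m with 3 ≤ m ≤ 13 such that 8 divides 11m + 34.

For m = 3, 4, …, 9 the values 67, 78, 89, 100, 111, 122, 133 are not multiples of 8. Try m = 10: 11·10 + 34 = 144 = 18·8, which is divisible by 8.

m = 10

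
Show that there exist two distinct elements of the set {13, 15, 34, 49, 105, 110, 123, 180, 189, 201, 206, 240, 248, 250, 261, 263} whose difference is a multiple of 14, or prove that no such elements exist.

49 mod 14 = 7 and 105 mod 14 = 7, so 105 − 49 = 56 = 4·14.

The pair (49, 105) works.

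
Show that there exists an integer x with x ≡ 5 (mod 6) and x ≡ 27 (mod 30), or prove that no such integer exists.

Both moduli are multiples of 6 = gcd(6, 30), so any solution would satisfy x ≡ 5 and x ≡ 27 modulo 6 simultaneously.
However 5 ≡ 5 and 27 ≡ 3 (mod 6), and 5 ≠ 3.
So no integer satisfies both congruences.

No such integer exists.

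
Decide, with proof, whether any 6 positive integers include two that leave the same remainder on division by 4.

Each integer lies in one of the 4 residue classes modulo 4.
Since 6 > 4, two of the 6 integers must share a residue class by the pigeonhole principle; call them a and b.
So a and b have equal remainders mod 4, which is exactly what was to be shown.

Yes, this is always true.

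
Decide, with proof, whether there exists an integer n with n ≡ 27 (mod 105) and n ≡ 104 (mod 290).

There is no such integer.

gcd(105, 290) = 5. If n ≡ 27 (mod 105) and n ≡ 104 (mod 290), then n ≡ 27 (mod 5) and n ≡ 104 (mod 5).
But 27 mod 5 = 2 while 104 mod 5 = 4, a contradiction.
Therefore no such n exists.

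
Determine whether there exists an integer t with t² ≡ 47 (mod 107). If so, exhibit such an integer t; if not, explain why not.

Take t = 58. Then 58² = 3364 = 31·107 + 47, so 58² ≡ 47 (mod 107).

t = 58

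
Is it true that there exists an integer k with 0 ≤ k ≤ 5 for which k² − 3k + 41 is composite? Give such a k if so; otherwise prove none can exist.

At k = 4: 4² − 3·4 + 41 = 45 = 3·15, which is composite.

k = 4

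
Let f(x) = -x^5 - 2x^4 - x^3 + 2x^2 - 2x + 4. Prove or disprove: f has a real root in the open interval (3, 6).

f has no root in that interval.

f(3) = -416 and f(6) = -10520, both negative, so a sign-change argument is unavailable; we show f keeps this sign on the whole interval.
Shift to the endpoint 3: with x = 3 + u (0 < u < 3), one computes f(3 + u) = -u^5 - 17u^4 - 115u^3 - 385u^2 - 638u - 416.
The nonzero coefficients here are all negative, so for u > 0 every term is negative (or zero), and the constant term -416 is strictly negative.
Therefore f(x) < 0 throughout (3, 6), and f has no zero there.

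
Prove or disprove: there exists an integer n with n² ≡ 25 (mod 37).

Take n = 32. Then 32² = 1024 = 27·37 + 25, so 32² ≡ 25 (mod 37).

n = 32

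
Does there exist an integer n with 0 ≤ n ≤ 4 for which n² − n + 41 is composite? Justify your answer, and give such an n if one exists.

There is no such integer n in that range.

The values for n = 0, 1, …, 4 are 41, 41, 43, 47, 53, and each of these is prime.
So no value in the range makes the expression composite.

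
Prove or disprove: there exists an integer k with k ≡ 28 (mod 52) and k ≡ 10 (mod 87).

k = 184

Since 52 and 87 share no common factor, CRT says the pair of congruences has a solution (unique mod 4524).
Any solution of the first congruence is k = 28 + 52t; substituting into the second, 52t ≡ 10 − 28 ≡ 69 (mod 87).
Invert 52 mod 87 by the Euclidean algorithm: 87 = 1·52 + 35, 52 = 1·35 + 17, 35 = 2·17 + 1, 17 = 17·1 + 0; back-substituting, 1 = 35 − 2·17 = 35 − 2·(52 − 1·35) = −2·52 + 3·35 = −2·52 + 3·(87 − 1·52) = 3·87 − 5·52. Hence 52·(-5) ≡ 1, so 52⁻¹ ≡ -5 ≡ 82 (mod 87).
Therefore t ≡ 82·69 = 5658 ≡ 3 (mod 87).
Taking t = 3 gives k = 28 + 52·3 = 184.
Check: 184 mod 52 = 28, 184 mod 87 = 10. ✓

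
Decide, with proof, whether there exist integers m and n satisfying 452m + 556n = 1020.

gcd(452, 556) = 4, and 4 divides 1020, so integer solutions exist.
Dividing through by 4 reduces the equation to 113m + 139n = 255.
Dividing repeatedly: 139 = 1·113 + 26, 113 = 4·26 + 9, 26 = 2·9 + 8, 9 = 1·8 + 1, 8 = 8·1 + 0.
Unwinding: 1 = 9 − 1·8 = 9 − (26 − 2·9) = −26 + 3·9 = −26 + 3·(113 − 4·26) = 3·113 − 13·26 = 3·113 − 13·(139 − 1·113) = −13·139 + 16·113, i.e. 113·16 + 139·(-13) = 1.
Multiplying through by 255: m = 16·255 = 4080, n = (-13)·255 = -3315 is a solution.
Subtracting 29·139 from m and adding 29·113 to n gives the tidier solution (49, -38).
Check: 452·49 + 556·(-38) = 22148 − 21128 = 1020. ✓

m = 49, n = -38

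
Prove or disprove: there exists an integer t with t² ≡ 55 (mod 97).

There is no such integer.

97 is prime, so by Euler's criterion 55 is a square mod 97 iff 55^((97−1)/2) = 55^48 ≡ 1 (mod 97).
Squaring successively (mod 97): 55^2 = 3025 ≡ 18; 55^4 ≡ 18² = 324 ≡ 33; 55^8 ≡ 33² = 1089 ≡ 22; 55^16 ≡ 22² = 484 ≡ 96; 55^32 ≡ 96² = 9216 ≡ 1.
Since 48 = 32 + 16, 55^48 ≡ 1 · 96; multiplying out mod 97: 1·96 = 96 ≡ 96. Thus 55^48 ≡ 96 ≡ −1 (mod 97).
The value −1 means 55 is a non-residue modulo 97, so t² ≡ 55 (mod 97) is impossible.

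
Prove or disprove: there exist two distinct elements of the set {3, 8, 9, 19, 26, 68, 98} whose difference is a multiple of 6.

3 and 9 are such a pair.

Reduce each element mod 6: 3↦3, 8↦2, 9↦3, 19↦1, 26↦2, 68↦2, 98↦2. The residue 3 repeats (at 3 and 9), and 9 − 3 = 6 = 1·6.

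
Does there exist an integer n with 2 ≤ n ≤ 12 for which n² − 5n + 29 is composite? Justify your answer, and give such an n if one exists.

n = 9

At n = 9: 9² − 5·9 + 29 = 65 = 5·13, which is composite.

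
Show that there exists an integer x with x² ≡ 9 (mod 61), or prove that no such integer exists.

x = 3

Take x = 3. Then 3² = 9, and since 0 ≤ 9 < 61 this is already reduced: 3² ≡ 9 (mod 61).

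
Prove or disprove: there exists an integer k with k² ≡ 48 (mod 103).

Apply Euler's criterion with the prime 103: 48 is a quadratic residue iff 48^51 ≡ 1 (mod 103), and a non-residue iff it is ≡ −1.
Repeated squaring mod 103: 48^2 = 2304 ≡ 38; 48^4 ≡ 38² = 1444 ≡ 2; 48^8 ≡ 2² = 4 ≡ 4; 48^16 ≡ 4² = 16 ≡ 16; 48^32 ≡ 16² = 256 ≡ 50.
Since 51 = 32 + 16 + 2 + 1, 48^51 ≡ 50 · 16 · 38 · 48; multiplying out mod 103: 50·16 = 800 ≡ 79, then 79·38 = 3002 ≡ 15, then 15·48 = 720 ≡ 102. Thus 48^51 ≡ 102 ≡ −1 (mod 103).
The value −1 means 48 is a non-residue modulo 103, so k² ≡ 48 (mod 103) is impossible.

No such integer exists.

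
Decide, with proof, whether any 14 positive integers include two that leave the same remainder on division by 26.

No; for instance {35, 36, 37, 38, 39, 40, 41, 42, 43, 44, 45, 46, 47, 48} is a counterexample.

Take the 14 consecutive integers 35, 36, …, 48: their residues mod 26 are all distinct because 14 ≤ 26.
So no two of them leave the same remainder on division by 26; the claim fails for this set.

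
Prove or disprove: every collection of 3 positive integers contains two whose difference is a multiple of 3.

No, the set {9, 10, 11} is a counterexample.

Take the 3 consecutive integers 9, 10, 11: their residues mod 3 are all distinct because 3 ≤ 3.
Any two of them differ by at most 2 < 3 and by at least 1, so no difference is a multiple of 3.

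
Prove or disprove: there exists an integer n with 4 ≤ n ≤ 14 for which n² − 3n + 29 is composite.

At n = 14: 14² − 3·14 + 29 = 183 = 3·61, which is composite.

n = 14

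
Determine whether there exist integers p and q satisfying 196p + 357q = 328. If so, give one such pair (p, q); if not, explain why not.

Both 196 and 357 are divisible by gcd(196, 357) = 7, hence so is any combination 196p + 357q.
However 328 leaves remainder 6 on division by 7.
So the equation is unsolvable over ℤ.

No, no such integers exist.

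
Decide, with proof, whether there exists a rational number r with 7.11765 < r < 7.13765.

Multiplying by 8: 8·7.11765 = 56.94120 and 8·7.13765 = 57.10120, so the integer 57 lies strictly between them.
Dividing back, 7.11765 < 57/8 < 7.13765, and 57/8 is rational.

r = 57/8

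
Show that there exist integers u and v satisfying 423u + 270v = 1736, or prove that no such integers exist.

Any value of 423u + 270v is a multiple of gcd(423, 270) = 9.
However 1736 leaves remainder 8 on division by 9.
Therefore 423u + 270v = 1736 has no solution in integers.

There are no such integers.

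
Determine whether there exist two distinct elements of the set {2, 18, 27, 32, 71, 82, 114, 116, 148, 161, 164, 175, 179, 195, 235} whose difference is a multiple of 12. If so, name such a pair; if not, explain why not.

18 and 114 are such a pair.

18 mod 12 = 6 and 114 mod 12 = 6, so 114 − 18 = 96 = 8·12.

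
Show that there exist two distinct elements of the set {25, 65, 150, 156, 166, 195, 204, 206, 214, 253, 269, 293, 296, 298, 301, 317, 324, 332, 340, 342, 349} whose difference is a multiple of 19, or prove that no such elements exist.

The pair (25, 253) works.

Both 25 and 253 leave remainder 6 on division by 19; their difference 228 = 12·19 is a multiple of 19.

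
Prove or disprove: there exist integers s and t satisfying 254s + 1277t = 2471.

s = 789, t = -155

254 and 1277 are coprime, so 254s + 1277t ranges over all of ℤ.
Euclidean algorithm: 1277 = 5·254 + 7, 254 = 36·7 + 2, 7 = 3·2 + 1, 2 = 2·1 + 0.
Working back up the chain: 1 = 7 − 3·2 = 7 − 3·(254 − 36·7) = −3·254 + 109·7 = −3·254 + 109·(1277 − 5·254) = 109·1277 − 548·254. So 254·(-548) + 1277·109 = 1.
Multiplying through by 2471: s = (-548)·2471 = -1354108, t = 109·2471 = 269339 is a solution.
The general solution is s = -1354108 + 1277k, t = 269339 − 254k; taking k = 1061 gives the smaller pair s = 789, t = -155.
Indeed 254·789 + 1277·(-155) = 200406 − 197935 = 2471.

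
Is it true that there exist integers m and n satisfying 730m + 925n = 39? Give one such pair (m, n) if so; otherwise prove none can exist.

No, no such integers exist.

Any value of 730m + 925n is a multiple of gcd(730, 925) = 5.
But 39 is not a multiple of 5 (it leaves remainder 4).
So the equation is unsolvable over ℤ.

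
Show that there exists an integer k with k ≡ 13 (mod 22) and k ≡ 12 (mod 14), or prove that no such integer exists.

There is no such integer.

gcd(22, 14) = 2. If k ≡ 13 (mod 22) and k ≡ 12 (mod 14), then k ≡ 13 (mod 2) and k ≡ 12 (mod 2).
But 13 mod 2 = 1 while 12 mod 2 = 0, a contradiction.
Therefore no such k exists.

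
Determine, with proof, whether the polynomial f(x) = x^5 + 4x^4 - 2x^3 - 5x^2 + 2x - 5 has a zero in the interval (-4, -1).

f(-4) = 35 and f(-1) = -7, which have opposite signs.
f is continuous everywhere (it is a polynomial), in particular on [-4, -1].
By the Intermediate Value Theorem, f takes the value 0 somewhere in the open interval.

Yes, f has a root in the interval.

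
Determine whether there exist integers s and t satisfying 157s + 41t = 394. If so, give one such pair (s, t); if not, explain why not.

s = 14, t = -44

Since gcd(157, 41) = 1, every integer is an integer combination of 157 and 41.
Dividing repeatedly: 157 = 3·41 + 34, 41 = 1·34 + 7, 34 = 4·7 + 6, 7 = 1·6 + 1, 6 = 6·1 + 0.
Working back up the chain: 1 = 7 − 1·6 = 7 − (34 − 4·7) = −34 + 5·7 = −34 + 5·(41 − 1·34) = 5·41 − 6·34 = 5·41 − 6·(157 − 3·41) = −6·157 + 23·41. So 157·(-6) + 41·23 = 1.
Scaling by 394 gives the particular solution (s, t) = (-2364, 9062).
Shifting by a multiple of (41, −157) keeps it a solution: s = -2364 + 58·41 = 14, t = 9062 − 58·157 = -44.
Check: 157·14 + 41·(-44) = 2198 − 1804 = 394. ✓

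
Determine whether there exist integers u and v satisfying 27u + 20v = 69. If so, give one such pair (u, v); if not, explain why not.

u = 7, v = -6

27 and 20 are coprime, so 27u + 20v ranges over all of ℤ.
Dividing repeatedly: 27 = 1·20 + 7, 20 = 2·7 + 6, 7 = 1·6 + 1, 6 = 6·1 + 0.
Unwinding: 1 = 7 − 1·6 = 7 − (20 − 2·7) = −20 + 3·7 = −20 + 3·(27 − 1·20) = 3·27 − 4·20, i.e. 27·3 + 20·(-4) = 1.
Times 69: 27·207 + 20·(-276) = 69, so (207, -276) solves it.
The general solution is u = 207 + 20k, v = -276 − 27k; taking k = -10 gives the smaller pair u = 7, v = -6.
Indeed 27·7 + 20·(-6) = 189 − 120 = 69.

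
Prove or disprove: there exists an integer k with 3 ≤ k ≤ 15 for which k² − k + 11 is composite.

k = 15

At k = 15: 15² − 15 + 11 = 221 = 13·17, which is composite.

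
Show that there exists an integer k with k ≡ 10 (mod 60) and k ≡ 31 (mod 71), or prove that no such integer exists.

Since 60 and 71 share no common factor, CRT says the pair of congruences has a solution (unique mod 4260).
Any solution of the first congruence is k = 10 + 60t; substituting into the second, 60t ≡ 31 − 10 ≡ 21 (mod 71).
To invert 60 modulo 71: 71 = 1·60 + 11, 60 = 5·11 + 5, 11 = 2·5 + 1, 5 = 5·1 + 0, and unwinding, 1 = 11 − 2·5 = 11 − 2·(60 − 5·11) = −2·60 + 11·11 = −2·60 + 11·(71 − 1·60) = 11·71 − 13·60. Thus 60⁻¹ ≡ -13 ≡ 58 (mod 71).
Therefore t ≡ 58·21 = 1218 ≡ 11 (mod 71).
With t = 11: k = 10 + 60·11 = 670.
Indeed 670 ≡ 10 (mod 60) and 670 ≡ 31 (mod 71).

k = 670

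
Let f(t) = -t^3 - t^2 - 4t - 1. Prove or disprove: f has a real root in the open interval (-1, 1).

Yes, f has a root in the interval.

f(-1) = 3 and f(1) = -7, which have opposite signs.
Since f is a polynomial it is continuous on [-1, 1].
By the Intermediate Value Theorem f must vanish at some point of (-1, 1).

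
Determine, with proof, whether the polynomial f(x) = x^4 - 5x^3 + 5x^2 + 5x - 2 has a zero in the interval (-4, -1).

No.

f(-4) = 634 and f(-1) = 4, both positive, so a sign-change argument is unavailable; we show f keeps this sign on the whole interval.
Substitute x = -1 − u, where 0 < u < 3 on the interval. Expanding, f(-1 − u) = u^4 + 9u^3 + 26u^2 + 24u + 4.
The nonzero coefficients here are all positive, so for u > 0 every term is positive (or zero), and the constant term 4 is strictly positive.
Therefore f(x) > 0 throughout (-4, -1), and f has no zero there.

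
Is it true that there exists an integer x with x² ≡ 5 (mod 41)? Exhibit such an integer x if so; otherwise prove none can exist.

x = 13

Take x = 13. Then 13² = 169 = 4·41 + 5, so 13² ≡ 5 (mod 41).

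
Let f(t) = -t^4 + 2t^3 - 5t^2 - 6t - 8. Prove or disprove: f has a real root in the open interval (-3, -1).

f has no root in that interval.

The endpoint values f(-3) = -170 and f(-1) = -10 are both negative. Claim: f(t) < 0 for every t in (-3, -1).
Shift to the endpoint -1: with t = -1 − u (0 < u < 2), one computes f(-1 − u) = -u^4 - 6u^3 - 17u^2 - 14u - 10.
All 5 nonzero coefficients of this polynomial in u are negative; hence for u > 0 the value is a sum of negative terms (the constant -10 among them).
Therefore f(t) < 0 throughout (-3, -1), and f has no zero there.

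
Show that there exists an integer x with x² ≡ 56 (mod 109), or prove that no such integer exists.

There is no such integer.

109 is prime, so by Euler's criterion 56 is a square mod 109 iff 56^((109−1)/2) = 56^54 ≡ 1 (mod 109).
Repeated squaring mod 109: 56^2 = 3136 ≡ 84; 56^4 ≡ 84² = 7056 ≡ 80; 56^8 ≡ 80² = 6400 ≡ 78; 56^16 ≡ 78² = 6084 ≡ 89; 56^32 ≡ 89² = 7921 ≡ 73.
Since 54 = 32 + 16 + 4 + 2, 56^54 ≡ 73 · 89 · 80 · 84; multiplying out mod 109: 73·89 = 6497 ≡ 66, then 66·80 = 5280 ≡ 48, then 48·84 = 4032 ≡ 108. Thus 56^54 ≡ 108 ≡ −1 (mod 109).
By Euler's criterion 56 is a quadratic non-residue mod 109: no x satisfies x² ≡ 56 (mod 109).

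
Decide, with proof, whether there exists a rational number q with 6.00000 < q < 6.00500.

Multiplying by 201: 201·6.00000 = 1206.00000 and 201·6.00500 = 1207.00500, so the integer 1207 lies strictly between them.
Hence 1207/201 is a rational number with 6.00000 < 1207/201 < 6.00500.

q = 1207/201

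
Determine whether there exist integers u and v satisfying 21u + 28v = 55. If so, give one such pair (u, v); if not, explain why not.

Any value of 21u + 28v is a multiple of gcd(21, 28) = 7.
But 55 = 7·7 + 6, so 7 ∤ 55.
Hence no integers u, v satisfy the equation.

There are no such integers.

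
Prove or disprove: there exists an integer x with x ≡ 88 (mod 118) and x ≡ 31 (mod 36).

Reduce both congruences modulo 2, which divides 118 and 36: they say x ≡ 88 (mod 2) and x ≡ 31 (mod 2).
However 88 ≡ 0 and 31 ≡ 1 (mod 2), and 0 ≠ 1.
Therefore no such x exists.

There is no such integer.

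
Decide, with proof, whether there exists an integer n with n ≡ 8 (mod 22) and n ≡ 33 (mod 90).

gcd(22, 90) = 2. If n ≡ 8 (mod 22) and n ≡ 33 (mod 90), then n ≡ 8 (mod 2) and n ≡ 33 (mod 2).
But 8 mod 2 = 0 while 33 mod 2 = 1, a contradiction.
Hence the system has no solution.

No such integer exists.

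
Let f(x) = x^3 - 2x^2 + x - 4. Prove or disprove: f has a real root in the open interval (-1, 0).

f has no root in that interval.

f(-1) = -8 and f(0) = -4, both negative, so a sign-change argument is unavailable; we show f keeps this sign on the whole interval.
Substitute x = −u, where 0 < u < 1 on the interval. Expanding, f(−u) = -u^3 - 2u^2 - u - 4.
The nonzero coefficients here are all negative, so for u > 0 every term is negative (or zero), and the constant term -4 is strictly negative.
Therefore f(x) < 0 throughout (-1, 0), and f has no zero there.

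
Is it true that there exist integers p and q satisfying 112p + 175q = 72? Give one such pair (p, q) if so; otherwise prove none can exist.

There are no such integers.

gcd(112, 175) = 7, so every integer of the form 112p + 175q is a multiple of 7.
But 72 is not a multiple of 7 (it leaves remainder 2).
So the equation is unsolvable over ℤ.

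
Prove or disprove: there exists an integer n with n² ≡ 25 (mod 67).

Take n = 5. Then 5² = 25, and since 0 ≤ 25 < 67 this is already reduced: 5² ≡ 25 (mod 67).

n = 5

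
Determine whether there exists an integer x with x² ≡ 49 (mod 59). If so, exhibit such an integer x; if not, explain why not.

Take x = 52. Then 52² = 2704 = 45·59 + 49, so 52² ≡ 49 (mod 59).

x = 52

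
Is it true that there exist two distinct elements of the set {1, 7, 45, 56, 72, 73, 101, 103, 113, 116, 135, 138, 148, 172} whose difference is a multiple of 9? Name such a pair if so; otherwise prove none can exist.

1 and 73 are such a pair.

Both 1 and 73 leave remainder 1 on division by 9; their difference 72 = 8·9 is a multiple of 9.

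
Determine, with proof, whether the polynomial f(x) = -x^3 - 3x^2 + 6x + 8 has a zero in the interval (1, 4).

f(1) = 10 and f(4) = -80, which have opposite signs.
Since f is a polynomial it is continuous on [1, 4].
By the Intermediate Value Theorem, f takes the value 0 somewhere in the open interval.

Yes, f has a root in the interval.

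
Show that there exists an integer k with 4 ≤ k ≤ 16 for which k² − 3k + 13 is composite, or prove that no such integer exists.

k = 16

At k = 16: 16² − 3·16 + 13 = 221 = 13·17, which is composite.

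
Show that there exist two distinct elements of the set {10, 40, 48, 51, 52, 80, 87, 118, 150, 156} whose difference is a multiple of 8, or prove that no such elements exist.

Yes: 40 and 48.

Both 40 and 48 leave remainder 0 on division by 8; their difference 8 = 1·8 is a multiple of 8.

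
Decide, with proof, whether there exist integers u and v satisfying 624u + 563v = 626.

u = 241, v = -266

Since gcd(624, 563) = 1, every integer is an integer combination of 624 and 563.
Dividing repeatedly: 624 = 1·563 + 61, 563 = 9·61 + 14, 61 = 4·14 + 5, 14 = 2·5 + 4, 5 = 1·4 + 1, 4 = 4·1 + 0.
Unwinding: 1 = 5 − 1·4 = 5 − (14 − 2·5) = −14 + 3·5 = −14 + 3·(61 − 4·14) = 3·61 − 13·14 = 3·61 − 13·(563 − 9·61) = −13·563 + 120·61 = −13·563 + 120·(624 − 1·563) = 120·624 − 133·563, i.e. 624·120 + 563·(-133) = 1.
Scaling by 626 gives the particular solution (u, v) = (75120, -83258).
Shifting by a multiple of (563, −624) keeps it a solution: u = 75120 − 133·563 = 241, v = -83258 + 133·624 = -266.
Check: 624·241 + 563·(-266) = 150384 − 149758 = 626. ✓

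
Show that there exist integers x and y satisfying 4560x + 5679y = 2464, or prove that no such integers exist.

No, no such integers exist.

gcd(4560, 5679) = 3, so every integer of the form 4560x + 5679y is a multiple of 3.
But 2464 is not a multiple of 3 (it leaves remainder 1).
Therefore 4560x + 5679y = 2464 has no solution in integers.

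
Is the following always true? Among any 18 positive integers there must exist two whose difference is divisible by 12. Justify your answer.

Yes, this is always true.

There are exactly 12 possible remainders on division by 12.
Placing 18 integers into 12 classes, some class receives at least two — say a and b.
Equal remainders mean a − b ≡ 0 (mod 12), so 12 divides their difference.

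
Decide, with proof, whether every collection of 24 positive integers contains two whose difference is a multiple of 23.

Yes.

Partition the integers by their residue mod 23; there are 23 classes.
With 24 integers and only 23 classes, the pigeonhole principle forces two of them, say a and b, into the same class.
Then a ≡ b (mod 23), i.e. 23 ∣ (a − b).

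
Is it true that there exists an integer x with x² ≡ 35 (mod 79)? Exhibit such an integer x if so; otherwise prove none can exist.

No, no such integer exists.

Apply Euler's criterion with the prime 79: 35 is a quadratic residue iff 35^39 ≡ 1 (mod 79), and a non-residue iff it is ≡ −1.
Repeated squaring mod 79: 35^2 = 1225 ≡ 40; 35^4 ≡ 40² = 1600 ≡ 20; 35^8 ≡ 20² = 400 ≡ 5; 35^16 ≡ 5² = 25 ≡ 25; 35^32 ≡ 25² = 625 ≡ 72.
Since 39 = 32 + 4 + 2 + 1, 35^39 ≡ 72 · 20 · 40 · 35; multiplying out mod 79: 72·20 = 1440 ≡ 18, then 18·40 = 720 ≡ 9, then 9·35 = 315 ≡ 78. Thus 35^39 ≡ 78 ≡ −1 (mod 79).
By Euler's criterion 35 is a quadratic non-residue mod 79: no x satisfies x² ≡ 35 (mod 79).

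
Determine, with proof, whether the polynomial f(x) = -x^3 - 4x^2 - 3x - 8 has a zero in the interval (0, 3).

f has no root in that interval.

The endpoint values f(0) = -8 and f(3) = -80 are both negative. Claim: f(x) < 0 for every x in (0, 3).
Every nonzero coefficient of f(x) = -x^3 - 4x^2 - 3x - 8 is negative; for x > 0 each term then has that sign, and the constant term -8 is strictly negative.
So f is strictly negative on (0, 3); no root exists in the interval.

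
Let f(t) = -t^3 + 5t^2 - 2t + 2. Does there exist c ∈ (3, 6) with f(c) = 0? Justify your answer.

f(3) = 14 and f(6) = -46, which have opposite signs.
f is continuous everywhere (it is a polynomial), in particular on [3, 6].
The Intermediate Value Theorem then guarantees some c ∈ (3, 6) with f(c) = 0.

Yes, such a c exists.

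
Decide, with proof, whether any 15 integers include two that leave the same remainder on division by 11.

There are exactly 11 possible remainders on division by 11.
Placing 15 integers into 11 classes, some class receives at least two — say a and b.
That is, a and b leave the same remainder on division by 11, as claimed.

Yes.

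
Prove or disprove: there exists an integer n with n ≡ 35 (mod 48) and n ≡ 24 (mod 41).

n = 803

gcd(48, 41) = 1, so the Chinese Remainder Theorem guarantees exactly one residue class mod 1968 satisfying both.
Any solution of the first congruence is n = 35 + 48t; substituting into the second, 48t ≡ 24 − 35 ≡ 30 (mod 41).
48 ≡ 7 (mod 41), so this reads 7t ≡ 30 (mod 41). Note 7·6 = 42 ≡ 1 (mod 41) (as 42 − 1 = 1·41), so 7⁻¹ ≡ 6.
Multiplying by 6: t ≡ 6·30 = 180 ≡ 16 (mod 41).
With t = 16: n = 35 + 48·16 = 803.
Check: 803 mod 48 = 35, 803 mod 41 = 24. ✓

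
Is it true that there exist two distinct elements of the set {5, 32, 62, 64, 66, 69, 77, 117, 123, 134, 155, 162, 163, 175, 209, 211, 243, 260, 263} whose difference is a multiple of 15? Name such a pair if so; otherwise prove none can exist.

Yes: 5 and 155.

Reduce each element mod 15: 5↦5, 32↦2, 62↦2, 64↦4, 66↦6, 69↦9, 77↦2, 117↦12, 123↦3, 134↦14, 155↦5, 162↦12, 163↦13, 175↦10, 209↦14, 211↦1, 243↦3, 260↦5, 263↦8. The residue 5 repeats (at 5 and 155), and 155 − 5 = 150 = 10·15.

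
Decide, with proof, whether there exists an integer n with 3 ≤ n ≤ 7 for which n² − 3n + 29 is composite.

At n = 7: 7² − 3·7 + 29 = 57 = 3·19, which is composite.

n = 7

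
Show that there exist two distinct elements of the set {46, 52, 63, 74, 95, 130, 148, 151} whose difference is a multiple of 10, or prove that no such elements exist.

There is no such pair.

Reduce each element modulo 10: 46↦6, 52↦2, 63↦3, 74↦4, 95↦5, 130↦0, 148↦8, 151↦1.
All 8 residues are distinct, so no two elements differ by a multiple of 10.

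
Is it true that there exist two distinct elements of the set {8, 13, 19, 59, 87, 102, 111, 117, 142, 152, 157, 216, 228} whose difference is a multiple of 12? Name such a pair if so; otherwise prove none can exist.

8 and 152 are such a pair.

8 mod 12 = 8 and 152 mod 12 = 8, so 152 − 8 = 144 = 12·12.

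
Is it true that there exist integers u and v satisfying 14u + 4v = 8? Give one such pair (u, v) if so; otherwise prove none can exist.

Every value of 14u + 4v is a multiple of gcd(14, 4) = 2; since 2 ∣ 8, solutions exist.
Dividing through by 2 reduces the equation to 7u + 2v = 4.
Dividing repeatedly: 7 = 3·2 + 1, 2 = 2·1 + 0.
Back-substituting, 1 = 7 − 3·2; that is, 7·1 + 2·(-3) = 1.
Multiplying through by 4: u = 1·4 = 4, v = (-3)·4 = -12 is a solution.
The general solution is u = 4 + 2k, v = -12 − 7k; taking k = -2 gives the smaller pair u = 0, v = 2.
Indeed 14·0 + 4·2 = 0 + 8 = 8.

u = 0, v = 2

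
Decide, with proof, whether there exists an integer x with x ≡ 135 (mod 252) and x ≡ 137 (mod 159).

Reduce both congruences modulo 3, which divides 252 and 159: they say x ≡ 135 (mod 3) and x ≡ 137 (mod 3).
However 135 ≡ 0 and 137 ≡ 2 (mod 3), and 0 ≠ 2.
Hence the system has no solution.

No such integer exists.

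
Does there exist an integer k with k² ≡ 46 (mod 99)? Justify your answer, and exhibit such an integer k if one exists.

Reduce modulo 11, which divides 99: we would need k² ≡ 2 (mod 11).
Squares mod 11 repeat after k = 5 (as (−k)² = k²); for k = 0..5 they are 0, 1, 4, 9, 5, 3.
So the quadratic residues mod 11 are {0, 1, 3, 4, 5, 9}, and 2 is not among them.
Hence no integer k has k² ≡ 46 (mod 99).

There is no such integer.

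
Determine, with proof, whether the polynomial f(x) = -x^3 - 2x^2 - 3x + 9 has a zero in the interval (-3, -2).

Evaluate at the endpoints: f(-3) = 27, f(-2) = 15 — same sign (positive).
The derivative f'(x) = -3x^2 - 4x - 3 is a quadratic with discriminant (-4)² − 4·(-3)·(-3) = -20 < 0; it never vanishes, so it is always negative (sign of the leading coefficient).
So f is strictly decreasing; between -3 and -2 its values lie between f(-3) = 27 and f(-2) = 15, all positive. Therefore f has no root in (-3, -2).

No.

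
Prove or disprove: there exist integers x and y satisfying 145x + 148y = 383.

x = 119, y = -114

Since gcd(145, 148) = 1, every integer is an integer combination of 145 and 148.
Run the Euclidean algorithm on 148 and 145: 148 = 1·145 + 3, 145 = 48·3 + 1, 3 = 3·1 + 0.
Unwinding: 1 = 145 − 48·3 = 145 − 48·(148 − 1·145) = −48·148 + 49·145, i.e. 145·49 + 148·(-48) = 1.
Times 383: 145·18767 + 148·(-18384) = 383, so (18767, -18384) solves it.
The general solution is x = 18767 + 148k, y = -18384 − 145k; taking k = -126 gives the smaller pair x = 119, y = -114.
Indeed 145·119 + 148·(-114) = 17255 − 16872 = 383.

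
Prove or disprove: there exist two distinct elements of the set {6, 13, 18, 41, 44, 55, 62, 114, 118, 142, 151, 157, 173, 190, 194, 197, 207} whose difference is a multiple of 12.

6 and 18 are such a pair.

Reduce each element mod 12: 6↦6, 13↦1, 18↦6, 41↦5, 44↦8, 55↦7, 62↦2, 114↦6, 118↦10, 142↦10, 151↦7, 157↦1, 173↦5, 190↦10, 194↦2, 197↦5, 207↦3. The residue 6 repeats (at 6 and 18), and 18 − 6 = 12 = 1·12.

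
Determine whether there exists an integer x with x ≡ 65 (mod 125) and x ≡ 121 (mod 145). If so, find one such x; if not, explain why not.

No such integer exists.

Both moduli are multiples of 5 = gcd(125, 145), so any solution would satisfy x ≡ 65 and x ≡ 121 modulo 5 simultaneously.
But 65 mod 5 = 0 while 121 mod 5 = 1, a contradiction.
So no integer satisfies both congruences.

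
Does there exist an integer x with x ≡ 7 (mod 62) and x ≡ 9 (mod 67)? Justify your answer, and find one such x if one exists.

gcd(62, 67) = 1, so the Chinese Remainder Theorem guarantees exactly one residue class mod 4154 satisfying both.
Write x = 7 + 62t and require 7 + 62t ≡ 9 (mod 67), i.e. 62t ≡ 2 (mod 67).
Invert 62 mod 67 by the Euclidean algorithm: 67 = 1·62 + 5, 62 = 12·5 + 2, 5 = 2·2 + 1, 2 = 2·1 + 0; back-substituting, 1 = 5 − 2·2 = 5 − 2·(62 − 12·5) = −2·62 + 25·5 = −2·62 + 25·(67 − 1·62) = 25·67 − 27·62. Hence 62·(-27) ≡ 1, so 62⁻¹ ≡ -27 ≡ 40 (mod 67).
Therefore t ≡ 40·2 = 80 ≡ 13 (mod 67).
With t = 13: x = 7 + 62·13 = 813.
Check: 813 mod 62 = 7, 813 mod 67 = 9. ✓

x = 813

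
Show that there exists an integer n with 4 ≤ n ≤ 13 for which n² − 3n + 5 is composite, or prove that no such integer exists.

n = 8

At n = 8: 8² − 3·8 + 5 = 45 = 3·15, which is composite.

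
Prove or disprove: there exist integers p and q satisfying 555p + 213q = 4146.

p = 47, q = -103

Every value of 555p + 213q is a multiple of gcd(555, 213) = 3; since 3 ∣ 4146, solutions exist.
Dividing through by 3 reduces the equation to 185p + 71q = 1382.
Dividing repeatedly: 185 = 2·71 + 43, 71 = 1·43 + 28, 43 = 1·28 + 15, 28 = 1·15 + 13, 15 = 1·13 + 2, 13 = 6·2 + 1, 2 = 2·1 + 0.
Unwinding: 1 = 13 − 6·2 = 13 − 6·(15 − 1·13) = −6·15 + 7·13 = −6·15 + 7·(28 − 1·15) = 7·28 − 13·15 = 7·28 − 13·(43 − 1·28) = −13·43 + 20·28 = −13·43 + 20·(71 − 1·43) = 20·71 − 33·43 = 20·71 − 33·(185 − 2·71) = −33·185 + 86·71, i.e. 185·(-33) + 71·86 = 1.
Scaling by 1382 gives the particular solution (p, q) = (-45606, 118852).
Shifting by a multiple of (71, −185) keeps it a solution: p = -45606 + 643·71 = 47, q = 118852 − 643·185 = -103.
Indeed 555·47 + 213·(-103) = 26085 − 21939 = 4146.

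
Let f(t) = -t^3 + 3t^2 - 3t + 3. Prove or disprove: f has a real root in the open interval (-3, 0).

No such root exists.

f(-3) = 66 and f(0) = 3, both positive, so a sign-change argument is unavailable; we show f keeps this sign on the whole interval.
Substitute t = −u, where 0 < u < 3 on the interval. Expanding, f(−u) = u^3 + 3u^2 + 3u + 3.
The nonzero coefficients here are all positive, so for u > 0 every term is positive (or zero), and the constant term 3 is strictly positive.
Therefore f(t) > 0 throughout (-3, 0), and f has no zero there.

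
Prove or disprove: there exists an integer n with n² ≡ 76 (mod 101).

n = 51

Take n = 51. Then 51² = 2601 = 25·101 + 76, so 51² ≡ 76 (mod 101).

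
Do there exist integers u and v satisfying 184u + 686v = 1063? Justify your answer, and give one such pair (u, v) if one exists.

gcd(184, 686) = 2, so every integer of the form 184u + 686v is a multiple of 2.
But 1063 is not a multiple of 2 (it leaves remainder 1).
So the equation is unsolvable over ℤ.

No such integers exist.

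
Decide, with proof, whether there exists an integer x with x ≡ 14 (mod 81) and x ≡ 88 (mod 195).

Both moduli are multiples of 3 = gcd(81, 195), so any solution would satisfy x ≡ 14 and x ≡ 88 modulo 3 simultaneously.
These are incompatible: 14 − 88 = -74 is not divisible by 3.
Therefore no such x exists.

No such integer exists.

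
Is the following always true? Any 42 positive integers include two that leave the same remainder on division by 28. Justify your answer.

There are exactly 28 possible remainders on division by 28.
With 42 integers and only 28 classes, the pigeonhole principle forces two of them, say a and b, into the same class.
So a and b have equal remainders mod 28, which is exactly what was to be shown.

True.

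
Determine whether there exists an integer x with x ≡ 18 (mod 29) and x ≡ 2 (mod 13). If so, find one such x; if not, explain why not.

gcd(29, 13) = 1, so the Chinese Remainder Theorem guarantees exactly one residue class mod 377 satisfying both.
Any solution of the first congruence is x = 18 + 29t; substituting into the second, 29t ≡ 2 − 18 ≡ 10 (mod 13).
29 ≡ 3 (mod 13), so this reads 3t ≡ 10 (mod 13). Invert 3 mod 13 by the Euclidean algorithm: 13 = 4·3 + 1, 3 = 3·1 + 0; back-substituting, 1 = 13 − 4·3. Hence 3·(-4) ≡ 1, so 3⁻¹ ≡ -4 ≡ 9 (mod 13).
Therefore t ≡ 9·10 = 90 ≡ 12 (mod 13).
Taking t = 12 gives x = 18 + 29·12 = 366.
Indeed 366 ≡ 18 (mod 29) and 366 ≡ 2 (mod 13).

x = 366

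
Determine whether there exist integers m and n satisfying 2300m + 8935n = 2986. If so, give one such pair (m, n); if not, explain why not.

Any value of 2300m + 8935n is a multiple of gcd(2300, 8935) = 5.
But 2986 = 5·597 + 1, so 5 ∤ 2986.
So the equation is unsolvable over ℤ.

There are no such integers.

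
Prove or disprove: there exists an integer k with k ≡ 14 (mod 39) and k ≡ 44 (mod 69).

k = 872

Here gcd(39, 69) = 3, and both 14 and 44 leave remainder 2 mod 3, so the system is consistent.
Put k = 14 + 39t, so we need 39t ≡ 30 (mod 69), equivalently (divide by 3) 13t ≡ 10 (mod 23).
Since 13·16 = 208 = 9·23 + 1, the inverse of 13 mod 23 is 16.
Multiplying by 16: t ≡ 16·10 = 160 ≡ 22 (mod 23).
Then k = 14 + 39·22 = 872.
Indeed 872 ≡ 14 (mod 39) and 872 ≡ 44 (mod 69).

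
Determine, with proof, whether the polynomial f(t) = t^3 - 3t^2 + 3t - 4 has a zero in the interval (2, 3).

Such a root exists.

f(2) = -2 and f(3) = 5, which have opposite signs.
As a polynomial, f is continuous on every closed interval.
By the Intermediate Value Theorem f must vanish at some point of (2, 3).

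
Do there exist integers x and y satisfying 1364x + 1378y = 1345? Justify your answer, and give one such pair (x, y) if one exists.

There are no such integers.

Both 1364 and 1378 are divisible by gcd(1364, 1378) = 2, hence so is any combination 1364x + 1378y.
However 1345 leaves remainder 1 on division by 2.
Hence no integers x, y satisfy the equation.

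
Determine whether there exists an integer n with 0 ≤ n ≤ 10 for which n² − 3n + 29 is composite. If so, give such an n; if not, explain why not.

At n = 10: 10² − 3·10 + 29 = 99 = 3·33, which is composite.

n = 10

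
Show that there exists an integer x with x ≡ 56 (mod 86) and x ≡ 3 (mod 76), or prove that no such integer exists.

Both moduli are multiples of 2 = gcd(86, 76), so any solution would satisfy x ≡ 56 and x ≡ 3 modulo 2 simultaneously.
However 56 ≡ 0 and 3 ≡ 1 (mod 2), and 0 ≠ 1.
Hence the system has no solution.

No such integer exists.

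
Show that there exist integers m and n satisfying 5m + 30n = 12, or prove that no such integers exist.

Both 5 and 30 are divisible by gcd(5, 30) = 5, hence so is any combination 5m + 30n.
But 12 = 5·2 + 2, so 5 ∤ 12.
Therefore 5m + 30n = 12 has no solution in integers.

There are no such integers.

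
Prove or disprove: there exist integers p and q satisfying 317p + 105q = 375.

p = 30, q = -87

Since gcd(317, 105) = 1, every integer is an integer combination of 317 and 105.
Euclidean algorithm: 317 = 3·105 + 2, 105 = 52·2 + 1, 2 = 2·1 + 0.
Back-substituting, 1 = 105 − 52·2 = 105 − 52·(317 − 3·105) = −52·317 + 157·105; that is, 317·(-52) + 105·157 = 1.
Scaling by 375 gives the particular solution (p, q) = (-19500, 58875).
The general solution is p = -19500 + 105k, q = 58875 − 317k; taking k = 186 gives the smaller pair p = 30, q = -87.
Indeed 317·30 + 105·(-87) = 9510 − 9135 = 375.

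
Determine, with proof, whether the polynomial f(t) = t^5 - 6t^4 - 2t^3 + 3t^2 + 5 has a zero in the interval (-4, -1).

Yes, f has a root in the interval.

f(-4) = -2379 and f(-1) = 3, which have opposite signs.
f is continuous everywhere (it is a polynomial), in particular on [-4, -1].
By the Intermediate Value Theorem f must vanish at some point of (-4, -1).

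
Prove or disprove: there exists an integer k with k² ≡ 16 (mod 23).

k = 19

k = 19 works: 19² = 361, and 361 − 16 = 345 = 15·23.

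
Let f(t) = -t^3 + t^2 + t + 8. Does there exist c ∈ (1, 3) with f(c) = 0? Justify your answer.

f(1) = 9 and f(3) = -7, which have opposite signs.
f is continuous everywhere (it is a polynomial), in particular on [1, 3].
So by the Intermediate Value Theorem there is a c strictly between 1 and 3 with f(c) = 0.

Such a root exists.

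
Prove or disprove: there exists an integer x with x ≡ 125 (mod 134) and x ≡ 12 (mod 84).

No, no such integer exists.

gcd(134, 84) = 2. If x ≡ 125 (mod 134) and x ≡ 12 (mod 84), then x ≡ 125 (mod 2) and x ≡ 12 (mod 2).
However 125 ≡ 1 and 12 ≡ 0 (mod 2), and 1 ≠ 0.
Hence the system has no solution.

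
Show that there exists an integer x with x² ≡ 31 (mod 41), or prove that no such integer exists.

Take x = 21. Then 21² = 441 = 10·41 + 31, so 21² ≡ 31 (mod 41).

x = 21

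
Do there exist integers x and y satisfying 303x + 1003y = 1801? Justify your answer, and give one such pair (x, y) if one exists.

303 and 1003 are coprime, so 303x + 1003y ranges over all of ℤ.
Run the Euclidean algorithm on 1003 and 303: 1003 = 3·303 + 94, 303 = 3·94 + 21, 94 = 4·21 + 10, 21 = 2·10 + 1, 10 = 10·1 + 0.
Back-substituting, 1 = 21 − 2·10 = 21 − 2·(94 − 4·21) = −2·94 + 9·21 = −2·94 + 9·(303 − 3·94) = 9·303 − 29·94 = 9·303 − 29·(1003 − 3·303) = −29·1003 + 96·303; that is, 303·96 + 1003·(-29) = 1.
Scaling by 1801 gives the particular solution (x, y) = (172896, -52229).
Subtracting 172·1003 from x and adding 172·303 to y gives the tidier solution (380, -113).
Check: 303·380 + 1003·(-113) = 115140 − 113339 = 1801. ✓

x = 380, y = -113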